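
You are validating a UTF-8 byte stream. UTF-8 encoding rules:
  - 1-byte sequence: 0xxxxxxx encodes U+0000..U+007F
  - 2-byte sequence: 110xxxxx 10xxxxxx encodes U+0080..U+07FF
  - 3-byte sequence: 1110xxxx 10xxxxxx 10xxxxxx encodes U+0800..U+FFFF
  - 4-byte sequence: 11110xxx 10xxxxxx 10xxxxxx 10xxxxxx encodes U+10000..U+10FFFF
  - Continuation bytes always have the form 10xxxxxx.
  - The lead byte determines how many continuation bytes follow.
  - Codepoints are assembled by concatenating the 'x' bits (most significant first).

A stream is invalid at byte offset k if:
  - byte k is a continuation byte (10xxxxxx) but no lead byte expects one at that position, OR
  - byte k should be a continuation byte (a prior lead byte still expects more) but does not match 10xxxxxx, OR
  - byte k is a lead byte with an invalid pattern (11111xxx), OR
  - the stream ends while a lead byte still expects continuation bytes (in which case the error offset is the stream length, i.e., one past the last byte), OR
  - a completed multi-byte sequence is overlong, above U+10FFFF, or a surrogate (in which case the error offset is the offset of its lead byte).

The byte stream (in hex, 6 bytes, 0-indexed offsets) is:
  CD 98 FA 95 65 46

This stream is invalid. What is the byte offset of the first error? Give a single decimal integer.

Answer: 2

Derivation:
Byte[0]=CD: 2-byte lead, need 1 cont bytes. acc=0xD
Byte[1]=98: continuation. acc=(acc<<6)|0x18=0x358
Completed: cp=U+0358 (starts at byte 0)
Byte[2]=FA: INVALID lead byte (not 0xxx/110x/1110/11110)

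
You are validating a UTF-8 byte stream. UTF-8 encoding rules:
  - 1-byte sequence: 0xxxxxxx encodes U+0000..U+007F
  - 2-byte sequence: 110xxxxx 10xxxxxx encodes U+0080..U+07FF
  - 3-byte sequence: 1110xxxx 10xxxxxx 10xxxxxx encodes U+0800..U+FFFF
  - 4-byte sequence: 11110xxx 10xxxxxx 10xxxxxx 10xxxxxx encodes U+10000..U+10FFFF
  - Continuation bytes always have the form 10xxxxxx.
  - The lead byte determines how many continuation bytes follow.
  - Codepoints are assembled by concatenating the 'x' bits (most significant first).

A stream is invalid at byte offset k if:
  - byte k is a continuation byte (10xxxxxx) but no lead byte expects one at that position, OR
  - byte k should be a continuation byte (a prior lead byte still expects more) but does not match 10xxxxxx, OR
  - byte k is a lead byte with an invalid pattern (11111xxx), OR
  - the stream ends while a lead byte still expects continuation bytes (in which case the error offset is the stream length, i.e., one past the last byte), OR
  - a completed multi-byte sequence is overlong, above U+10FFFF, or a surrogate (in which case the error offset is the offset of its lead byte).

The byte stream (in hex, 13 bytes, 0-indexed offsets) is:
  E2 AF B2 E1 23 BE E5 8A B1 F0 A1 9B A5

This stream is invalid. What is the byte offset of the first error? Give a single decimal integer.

Byte[0]=E2: 3-byte lead, need 2 cont bytes. acc=0x2
Byte[1]=AF: continuation. acc=(acc<<6)|0x2F=0xAF
Byte[2]=B2: continuation. acc=(acc<<6)|0x32=0x2BF2
Completed: cp=U+2BF2 (starts at byte 0)
Byte[3]=E1: 3-byte lead, need 2 cont bytes. acc=0x1
Byte[4]=23: expected 10xxxxxx continuation. INVALID

Answer: 4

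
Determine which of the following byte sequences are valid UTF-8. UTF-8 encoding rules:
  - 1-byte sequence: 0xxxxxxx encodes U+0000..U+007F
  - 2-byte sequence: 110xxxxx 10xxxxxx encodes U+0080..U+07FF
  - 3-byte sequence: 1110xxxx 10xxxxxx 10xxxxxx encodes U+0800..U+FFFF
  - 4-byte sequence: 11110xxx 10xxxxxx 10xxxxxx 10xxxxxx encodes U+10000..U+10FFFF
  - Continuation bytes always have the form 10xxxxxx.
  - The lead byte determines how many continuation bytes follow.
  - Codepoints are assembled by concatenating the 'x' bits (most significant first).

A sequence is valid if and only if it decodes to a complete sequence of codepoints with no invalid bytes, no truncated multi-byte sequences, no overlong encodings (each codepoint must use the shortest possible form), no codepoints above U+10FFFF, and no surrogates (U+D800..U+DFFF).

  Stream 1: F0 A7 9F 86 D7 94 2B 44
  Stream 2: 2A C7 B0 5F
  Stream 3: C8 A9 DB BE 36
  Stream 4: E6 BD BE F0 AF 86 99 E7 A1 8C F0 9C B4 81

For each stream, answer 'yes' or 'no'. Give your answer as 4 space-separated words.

Answer: yes yes yes yes

Derivation:
Stream 1: decodes cleanly. VALID
Stream 2: decodes cleanly. VALID
Stream 3: decodes cleanly. VALID
Stream 4: decodes cleanly. VALID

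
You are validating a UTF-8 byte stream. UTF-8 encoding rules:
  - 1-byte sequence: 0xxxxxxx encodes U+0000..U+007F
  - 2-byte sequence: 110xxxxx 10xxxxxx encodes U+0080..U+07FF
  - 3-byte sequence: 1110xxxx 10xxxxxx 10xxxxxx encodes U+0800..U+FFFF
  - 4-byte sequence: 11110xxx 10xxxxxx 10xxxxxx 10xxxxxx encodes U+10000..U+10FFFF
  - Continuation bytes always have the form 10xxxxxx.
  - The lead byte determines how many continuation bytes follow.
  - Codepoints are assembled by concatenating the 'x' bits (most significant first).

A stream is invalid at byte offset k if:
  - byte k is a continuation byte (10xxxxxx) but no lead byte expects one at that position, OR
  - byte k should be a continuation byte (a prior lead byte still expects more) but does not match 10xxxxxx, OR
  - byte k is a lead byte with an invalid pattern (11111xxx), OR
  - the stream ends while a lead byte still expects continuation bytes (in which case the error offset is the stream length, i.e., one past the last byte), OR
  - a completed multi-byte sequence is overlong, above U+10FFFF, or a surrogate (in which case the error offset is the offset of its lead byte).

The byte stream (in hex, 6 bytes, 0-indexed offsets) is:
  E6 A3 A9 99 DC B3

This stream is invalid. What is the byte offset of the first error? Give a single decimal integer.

Byte[0]=E6: 3-byte lead, need 2 cont bytes. acc=0x6
Byte[1]=A3: continuation. acc=(acc<<6)|0x23=0x1A3
Byte[2]=A9: continuation. acc=(acc<<6)|0x29=0x68E9
Completed: cp=U+68E9 (starts at byte 0)
Byte[3]=99: INVALID lead byte (not 0xxx/110x/1110/11110)

Answer: 3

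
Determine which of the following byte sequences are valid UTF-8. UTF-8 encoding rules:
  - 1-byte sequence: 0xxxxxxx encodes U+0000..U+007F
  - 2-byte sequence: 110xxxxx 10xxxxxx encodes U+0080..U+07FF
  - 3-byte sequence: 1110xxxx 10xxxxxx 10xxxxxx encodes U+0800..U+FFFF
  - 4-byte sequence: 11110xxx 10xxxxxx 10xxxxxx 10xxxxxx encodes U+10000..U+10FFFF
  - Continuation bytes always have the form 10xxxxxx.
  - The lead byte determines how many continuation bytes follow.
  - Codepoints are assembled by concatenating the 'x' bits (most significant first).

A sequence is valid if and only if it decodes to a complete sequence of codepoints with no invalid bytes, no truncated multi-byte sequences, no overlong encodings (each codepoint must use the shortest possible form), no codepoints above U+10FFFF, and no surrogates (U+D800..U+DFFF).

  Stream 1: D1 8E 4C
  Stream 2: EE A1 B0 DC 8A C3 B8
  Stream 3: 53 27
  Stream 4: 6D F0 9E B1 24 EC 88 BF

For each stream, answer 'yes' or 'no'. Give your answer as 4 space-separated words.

Answer: yes yes yes no

Derivation:
Stream 1: decodes cleanly. VALID
Stream 2: decodes cleanly. VALID
Stream 3: decodes cleanly. VALID
Stream 4: error at byte offset 4. INVALID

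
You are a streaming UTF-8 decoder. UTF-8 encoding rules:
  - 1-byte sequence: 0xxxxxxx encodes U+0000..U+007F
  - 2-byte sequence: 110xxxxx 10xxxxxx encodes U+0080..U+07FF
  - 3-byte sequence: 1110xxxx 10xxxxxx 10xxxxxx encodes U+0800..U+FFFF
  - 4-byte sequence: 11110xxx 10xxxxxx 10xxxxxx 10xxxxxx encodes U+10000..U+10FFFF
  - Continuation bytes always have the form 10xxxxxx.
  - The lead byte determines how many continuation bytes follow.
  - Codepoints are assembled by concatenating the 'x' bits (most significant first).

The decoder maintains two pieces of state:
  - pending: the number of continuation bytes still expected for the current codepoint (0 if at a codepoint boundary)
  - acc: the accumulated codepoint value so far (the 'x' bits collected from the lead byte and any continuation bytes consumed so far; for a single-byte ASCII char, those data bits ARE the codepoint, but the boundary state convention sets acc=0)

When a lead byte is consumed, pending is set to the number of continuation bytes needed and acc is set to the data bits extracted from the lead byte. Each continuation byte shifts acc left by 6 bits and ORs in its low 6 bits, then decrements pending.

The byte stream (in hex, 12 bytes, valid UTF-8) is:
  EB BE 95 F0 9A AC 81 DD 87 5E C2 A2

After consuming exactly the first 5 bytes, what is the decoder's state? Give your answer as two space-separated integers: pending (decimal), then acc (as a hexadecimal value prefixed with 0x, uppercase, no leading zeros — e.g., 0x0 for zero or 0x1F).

Answer: 2 0x1A

Derivation:
Byte[0]=EB: 3-byte lead. pending=2, acc=0xB
Byte[1]=BE: continuation. acc=(acc<<6)|0x3E=0x2FE, pending=1
Byte[2]=95: continuation. acc=(acc<<6)|0x15=0xBF95, pending=0
Byte[3]=F0: 4-byte lead. pending=3, acc=0x0
Byte[4]=9A: continuation. acc=(acc<<6)|0x1A=0x1A, pending=2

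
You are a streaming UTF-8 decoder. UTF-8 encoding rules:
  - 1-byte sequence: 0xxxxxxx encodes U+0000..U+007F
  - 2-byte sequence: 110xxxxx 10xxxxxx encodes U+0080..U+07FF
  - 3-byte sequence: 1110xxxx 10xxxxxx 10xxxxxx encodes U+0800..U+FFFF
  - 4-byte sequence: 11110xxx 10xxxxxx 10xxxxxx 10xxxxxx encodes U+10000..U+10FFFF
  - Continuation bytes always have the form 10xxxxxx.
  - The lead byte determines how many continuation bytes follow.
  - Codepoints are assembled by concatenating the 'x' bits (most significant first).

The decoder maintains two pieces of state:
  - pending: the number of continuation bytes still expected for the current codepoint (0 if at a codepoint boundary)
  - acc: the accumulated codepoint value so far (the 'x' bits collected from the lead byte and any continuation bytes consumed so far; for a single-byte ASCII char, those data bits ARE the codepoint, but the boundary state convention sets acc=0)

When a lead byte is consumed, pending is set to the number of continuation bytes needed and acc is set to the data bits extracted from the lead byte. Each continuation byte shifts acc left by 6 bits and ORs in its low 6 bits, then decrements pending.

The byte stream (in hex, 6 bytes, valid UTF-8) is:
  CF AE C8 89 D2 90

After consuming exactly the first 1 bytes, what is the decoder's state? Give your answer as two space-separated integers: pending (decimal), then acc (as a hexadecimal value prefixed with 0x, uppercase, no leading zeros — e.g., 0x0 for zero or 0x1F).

Answer: 1 0xF

Derivation:
Byte[0]=CF: 2-byte lead. pending=1, acc=0xF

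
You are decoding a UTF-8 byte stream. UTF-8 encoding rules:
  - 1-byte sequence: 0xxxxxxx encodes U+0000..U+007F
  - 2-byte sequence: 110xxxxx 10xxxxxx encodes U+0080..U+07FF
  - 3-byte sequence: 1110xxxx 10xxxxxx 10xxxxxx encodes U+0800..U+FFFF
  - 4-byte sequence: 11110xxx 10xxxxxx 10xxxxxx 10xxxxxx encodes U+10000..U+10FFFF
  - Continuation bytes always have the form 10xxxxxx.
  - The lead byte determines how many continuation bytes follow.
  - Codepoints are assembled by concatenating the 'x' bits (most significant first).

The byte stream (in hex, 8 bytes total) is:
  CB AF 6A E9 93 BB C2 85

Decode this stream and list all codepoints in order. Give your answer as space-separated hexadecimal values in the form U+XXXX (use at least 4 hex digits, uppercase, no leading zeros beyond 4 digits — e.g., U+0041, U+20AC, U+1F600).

Byte[0]=CB: 2-byte lead, need 1 cont bytes. acc=0xB
Byte[1]=AF: continuation. acc=(acc<<6)|0x2F=0x2EF
Completed: cp=U+02EF (starts at byte 0)
Byte[2]=6A: 1-byte ASCII. cp=U+006A
Byte[3]=E9: 3-byte lead, need 2 cont bytes. acc=0x9
Byte[4]=93: continuation. acc=(acc<<6)|0x13=0x253
Byte[5]=BB: continuation. acc=(acc<<6)|0x3B=0x94FB
Completed: cp=U+94FB (starts at byte 3)
Byte[6]=C2: 2-byte lead, need 1 cont bytes. acc=0x2
Byte[7]=85: continuation. acc=(acc<<6)|0x05=0x85
Completed: cp=U+0085 (starts at byte 6)

Answer: U+02EF U+006A U+94FB U+0085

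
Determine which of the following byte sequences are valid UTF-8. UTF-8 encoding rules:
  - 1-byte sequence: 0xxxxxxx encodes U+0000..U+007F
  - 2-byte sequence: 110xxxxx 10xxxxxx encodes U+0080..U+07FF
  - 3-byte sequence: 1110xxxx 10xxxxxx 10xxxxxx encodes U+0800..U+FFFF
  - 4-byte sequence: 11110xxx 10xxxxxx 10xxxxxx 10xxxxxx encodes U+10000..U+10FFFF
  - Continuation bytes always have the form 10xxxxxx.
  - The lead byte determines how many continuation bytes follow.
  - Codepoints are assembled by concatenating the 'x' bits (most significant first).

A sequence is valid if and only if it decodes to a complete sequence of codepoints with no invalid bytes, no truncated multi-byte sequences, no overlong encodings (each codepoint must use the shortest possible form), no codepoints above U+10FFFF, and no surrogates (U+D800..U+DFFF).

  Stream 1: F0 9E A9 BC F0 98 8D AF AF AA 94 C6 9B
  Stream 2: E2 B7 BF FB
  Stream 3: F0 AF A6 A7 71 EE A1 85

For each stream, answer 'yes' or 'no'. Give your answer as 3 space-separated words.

Stream 1: error at byte offset 8. INVALID
Stream 2: error at byte offset 3. INVALID
Stream 3: decodes cleanly. VALID

Answer: no no yes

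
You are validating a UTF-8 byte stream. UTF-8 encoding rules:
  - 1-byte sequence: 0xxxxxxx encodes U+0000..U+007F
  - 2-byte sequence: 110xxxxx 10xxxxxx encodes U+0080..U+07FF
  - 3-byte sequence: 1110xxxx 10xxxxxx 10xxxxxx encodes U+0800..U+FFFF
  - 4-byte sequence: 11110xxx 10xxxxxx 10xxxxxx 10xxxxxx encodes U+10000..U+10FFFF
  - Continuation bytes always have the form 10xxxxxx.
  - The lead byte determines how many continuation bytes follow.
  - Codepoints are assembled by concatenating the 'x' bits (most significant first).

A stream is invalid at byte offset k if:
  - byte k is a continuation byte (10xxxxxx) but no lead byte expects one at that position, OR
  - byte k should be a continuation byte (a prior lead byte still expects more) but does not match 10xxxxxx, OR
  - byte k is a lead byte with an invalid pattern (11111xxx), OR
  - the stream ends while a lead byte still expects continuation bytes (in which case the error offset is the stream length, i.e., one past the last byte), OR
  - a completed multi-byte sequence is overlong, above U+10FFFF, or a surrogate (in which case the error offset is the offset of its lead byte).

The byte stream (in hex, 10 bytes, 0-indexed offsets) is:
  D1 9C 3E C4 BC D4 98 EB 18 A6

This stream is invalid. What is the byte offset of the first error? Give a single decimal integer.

Byte[0]=D1: 2-byte lead, need 1 cont bytes. acc=0x11
Byte[1]=9C: continuation. acc=(acc<<6)|0x1C=0x45C
Completed: cp=U+045C (starts at byte 0)
Byte[2]=3E: 1-byte ASCII. cp=U+003E
Byte[3]=C4: 2-byte lead, need 1 cont bytes. acc=0x4
Byte[4]=BC: continuation. acc=(acc<<6)|0x3C=0x13C
Completed: cp=U+013C (starts at byte 3)
Byte[5]=D4: 2-byte lead, need 1 cont bytes. acc=0x14
Byte[6]=98: continuation. acc=(acc<<6)|0x18=0x518
Completed: cp=U+0518 (starts at byte 5)
Byte[7]=EB: 3-byte lead, need 2 cont bytes. acc=0xB
Byte[8]=18: expected 10xxxxxx continuation. INVALID

Answer: 8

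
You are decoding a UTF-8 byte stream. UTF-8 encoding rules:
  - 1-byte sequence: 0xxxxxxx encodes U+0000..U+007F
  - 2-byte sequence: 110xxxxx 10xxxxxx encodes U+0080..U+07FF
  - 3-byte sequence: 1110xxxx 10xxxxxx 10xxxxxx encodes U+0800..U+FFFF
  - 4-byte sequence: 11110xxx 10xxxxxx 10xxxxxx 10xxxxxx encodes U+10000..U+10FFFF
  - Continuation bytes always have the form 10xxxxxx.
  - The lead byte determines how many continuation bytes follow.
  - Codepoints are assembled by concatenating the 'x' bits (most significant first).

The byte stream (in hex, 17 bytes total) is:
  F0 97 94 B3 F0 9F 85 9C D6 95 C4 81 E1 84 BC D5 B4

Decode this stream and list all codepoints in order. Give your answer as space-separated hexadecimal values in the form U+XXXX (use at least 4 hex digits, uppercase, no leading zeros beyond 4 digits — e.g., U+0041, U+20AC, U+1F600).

Answer: U+17533 U+1F15C U+0595 U+0101 U+113C U+0574

Derivation:
Byte[0]=F0: 4-byte lead, need 3 cont bytes. acc=0x0
Byte[1]=97: continuation. acc=(acc<<6)|0x17=0x17
Byte[2]=94: continuation. acc=(acc<<6)|0x14=0x5D4
Byte[3]=B3: continuation. acc=(acc<<6)|0x33=0x17533
Completed: cp=U+17533 (starts at byte 0)
Byte[4]=F0: 4-byte lead, need 3 cont bytes. acc=0x0
Byte[5]=9F: continuation. acc=(acc<<6)|0x1F=0x1F
Byte[6]=85: continuation. acc=(acc<<6)|0x05=0x7C5
Byte[7]=9C: continuation. acc=(acc<<6)|0x1C=0x1F15C
Completed: cp=U+1F15C (starts at byte 4)
Byte[8]=D6: 2-byte lead, need 1 cont bytes. acc=0x16
Byte[9]=95: continuation. acc=(acc<<6)|0x15=0x595
Completed: cp=U+0595 (starts at byte 8)
Byte[10]=C4: 2-byte lead, need 1 cont bytes. acc=0x4
Byte[11]=81: continuation. acc=(acc<<6)|0x01=0x101
Completed: cp=U+0101 (starts at byte 10)
Byte[12]=E1: 3-byte lead, need 2 cont bytes. acc=0x1
Byte[13]=84: continuation. acc=(acc<<6)|0x04=0x44
Byte[14]=BC: continuation. acc=(acc<<6)|0x3C=0x113C
Completed: cp=U+113C (starts at byte 12)
Byte[15]=D5: 2-byte lead, need 1 cont bytes. acc=0x15
Byte[16]=B4: continuation. acc=(acc<<6)|0x34=0x574
Completed: cp=U+0574 (starts at byte 15)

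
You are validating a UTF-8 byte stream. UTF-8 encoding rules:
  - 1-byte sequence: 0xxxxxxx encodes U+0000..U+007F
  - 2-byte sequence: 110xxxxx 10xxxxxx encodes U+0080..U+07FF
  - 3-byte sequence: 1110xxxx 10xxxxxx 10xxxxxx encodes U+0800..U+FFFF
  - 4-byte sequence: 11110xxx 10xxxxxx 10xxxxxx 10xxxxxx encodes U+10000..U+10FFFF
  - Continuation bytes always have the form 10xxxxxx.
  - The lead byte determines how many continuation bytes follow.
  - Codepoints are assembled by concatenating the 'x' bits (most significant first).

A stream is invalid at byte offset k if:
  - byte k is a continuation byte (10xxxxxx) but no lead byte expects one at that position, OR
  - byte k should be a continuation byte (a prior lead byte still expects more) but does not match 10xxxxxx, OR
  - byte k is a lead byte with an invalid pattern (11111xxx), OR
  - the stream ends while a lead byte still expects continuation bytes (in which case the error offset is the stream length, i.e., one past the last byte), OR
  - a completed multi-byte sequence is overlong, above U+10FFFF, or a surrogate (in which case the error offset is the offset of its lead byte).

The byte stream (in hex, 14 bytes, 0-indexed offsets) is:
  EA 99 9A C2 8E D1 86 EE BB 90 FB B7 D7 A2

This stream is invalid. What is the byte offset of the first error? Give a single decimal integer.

Byte[0]=EA: 3-byte lead, need 2 cont bytes. acc=0xA
Byte[1]=99: continuation. acc=(acc<<6)|0x19=0x299
Byte[2]=9A: continuation. acc=(acc<<6)|0x1A=0xA65A
Completed: cp=U+A65A (starts at byte 0)
Byte[3]=C2: 2-byte lead, need 1 cont bytes. acc=0x2
Byte[4]=8E: continuation. acc=(acc<<6)|0x0E=0x8E
Completed: cp=U+008E (starts at byte 3)
Byte[5]=D1: 2-byte lead, need 1 cont bytes. acc=0x11
Byte[6]=86: continuation. acc=(acc<<6)|0x06=0x446
Completed: cp=U+0446 (starts at byte 5)
Byte[7]=EE: 3-byte lead, need 2 cont bytes. acc=0xE
Byte[8]=BB: continuation. acc=(acc<<6)|0x3B=0x3BB
Byte[9]=90: continuation. acc=(acc<<6)|0x10=0xEED0
Completed: cp=U+EED0 (starts at byte 7)
Byte[10]=FB: INVALID lead byte (not 0xxx/110x/1110/11110)

Answer: 10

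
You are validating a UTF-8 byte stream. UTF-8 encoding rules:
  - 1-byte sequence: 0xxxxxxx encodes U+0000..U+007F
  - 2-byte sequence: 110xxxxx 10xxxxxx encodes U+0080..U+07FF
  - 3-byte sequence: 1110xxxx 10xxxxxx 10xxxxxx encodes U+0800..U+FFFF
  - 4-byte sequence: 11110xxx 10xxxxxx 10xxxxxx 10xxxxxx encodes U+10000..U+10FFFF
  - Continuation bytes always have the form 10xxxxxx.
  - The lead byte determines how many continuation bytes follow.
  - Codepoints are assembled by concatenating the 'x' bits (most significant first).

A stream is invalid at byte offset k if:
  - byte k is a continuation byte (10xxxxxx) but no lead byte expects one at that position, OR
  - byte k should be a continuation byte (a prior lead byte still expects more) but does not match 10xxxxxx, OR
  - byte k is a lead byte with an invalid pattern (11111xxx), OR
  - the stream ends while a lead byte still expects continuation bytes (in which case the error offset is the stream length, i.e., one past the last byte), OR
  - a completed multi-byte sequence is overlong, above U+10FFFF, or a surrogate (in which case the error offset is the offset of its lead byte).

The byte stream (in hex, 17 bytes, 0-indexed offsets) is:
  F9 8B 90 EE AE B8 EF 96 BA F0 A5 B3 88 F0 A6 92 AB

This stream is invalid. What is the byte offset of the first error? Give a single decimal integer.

Byte[0]=F9: INVALID lead byte (not 0xxx/110x/1110/11110)

Answer: 0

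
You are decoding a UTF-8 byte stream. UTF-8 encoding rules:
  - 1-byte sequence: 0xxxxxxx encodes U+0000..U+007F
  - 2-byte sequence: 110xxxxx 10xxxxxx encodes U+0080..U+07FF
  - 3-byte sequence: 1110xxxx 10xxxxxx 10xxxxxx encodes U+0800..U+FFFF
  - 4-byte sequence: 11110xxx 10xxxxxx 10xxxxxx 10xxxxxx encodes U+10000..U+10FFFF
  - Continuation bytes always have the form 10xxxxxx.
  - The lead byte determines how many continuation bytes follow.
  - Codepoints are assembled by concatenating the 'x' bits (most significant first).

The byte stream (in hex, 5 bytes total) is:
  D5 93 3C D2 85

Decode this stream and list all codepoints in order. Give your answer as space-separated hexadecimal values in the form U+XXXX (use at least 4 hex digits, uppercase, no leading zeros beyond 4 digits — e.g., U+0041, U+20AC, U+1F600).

Answer: U+0553 U+003C U+0485

Derivation:
Byte[0]=D5: 2-byte lead, need 1 cont bytes. acc=0x15
Byte[1]=93: continuation. acc=(acc<<6)|0x13=0x553
Completed: cp=U+0553 (starts at byte 0)
Byte[2]=3C: 1-byte ASCII. cp=U+003C
Byte[3]=D2: 2-byte lead, need 1 cont bytes. acc=0x12
Byte[4]=85: continuation. acc=(acc<<6)|0x05=0x485
Completed: cp=U+0485 (starts at byte 3)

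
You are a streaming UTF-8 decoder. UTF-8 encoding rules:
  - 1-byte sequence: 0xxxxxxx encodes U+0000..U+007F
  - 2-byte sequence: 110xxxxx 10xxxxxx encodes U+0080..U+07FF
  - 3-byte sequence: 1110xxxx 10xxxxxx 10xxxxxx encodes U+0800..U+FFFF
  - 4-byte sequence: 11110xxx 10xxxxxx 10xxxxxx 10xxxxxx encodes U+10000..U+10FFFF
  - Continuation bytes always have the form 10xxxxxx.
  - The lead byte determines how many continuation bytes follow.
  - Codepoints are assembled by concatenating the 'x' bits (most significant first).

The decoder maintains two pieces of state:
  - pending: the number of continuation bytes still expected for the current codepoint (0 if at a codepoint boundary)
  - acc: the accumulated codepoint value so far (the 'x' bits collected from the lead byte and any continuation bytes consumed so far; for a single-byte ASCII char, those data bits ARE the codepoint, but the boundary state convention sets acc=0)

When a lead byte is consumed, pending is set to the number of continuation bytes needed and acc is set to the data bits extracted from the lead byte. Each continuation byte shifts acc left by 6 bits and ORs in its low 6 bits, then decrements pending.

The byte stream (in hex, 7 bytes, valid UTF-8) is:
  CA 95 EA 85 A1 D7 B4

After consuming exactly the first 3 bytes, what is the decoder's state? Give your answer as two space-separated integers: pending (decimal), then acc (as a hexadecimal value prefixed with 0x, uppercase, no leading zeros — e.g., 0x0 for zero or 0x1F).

Answer: 2 0xA

Derivation:
Byte[0]=CA: 2-byte lead. pending=1, acc=0xA
Byte[1]=95: continuation. acc=(acc<<6)|0x15=0x295, pending=0
Byte[2]=EA: 3-byte lead. pending=2, acc=0xA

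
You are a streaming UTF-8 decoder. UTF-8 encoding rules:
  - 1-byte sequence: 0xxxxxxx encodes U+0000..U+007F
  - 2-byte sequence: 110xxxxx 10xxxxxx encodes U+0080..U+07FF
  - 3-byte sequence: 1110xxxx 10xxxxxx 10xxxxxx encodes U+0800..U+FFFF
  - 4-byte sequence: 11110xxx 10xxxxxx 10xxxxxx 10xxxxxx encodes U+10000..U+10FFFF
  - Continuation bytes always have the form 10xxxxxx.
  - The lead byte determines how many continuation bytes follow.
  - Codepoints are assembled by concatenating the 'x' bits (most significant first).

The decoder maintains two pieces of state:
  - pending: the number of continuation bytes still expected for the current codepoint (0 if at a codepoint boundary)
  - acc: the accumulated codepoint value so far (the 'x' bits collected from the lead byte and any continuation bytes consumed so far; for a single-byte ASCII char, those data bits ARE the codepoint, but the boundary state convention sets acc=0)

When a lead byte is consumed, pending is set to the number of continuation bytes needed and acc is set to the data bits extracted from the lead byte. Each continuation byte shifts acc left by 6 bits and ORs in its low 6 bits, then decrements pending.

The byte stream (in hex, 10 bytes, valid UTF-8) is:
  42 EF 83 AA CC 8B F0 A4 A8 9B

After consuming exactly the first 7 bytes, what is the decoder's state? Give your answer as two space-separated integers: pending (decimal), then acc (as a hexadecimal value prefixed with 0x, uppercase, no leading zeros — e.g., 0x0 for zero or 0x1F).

Byte[0]=42: 1-byte. pending=0, acc=0x0
Byte[1]=EF: 3-byte lead. pending=2, acc=0xF
Byte[2]=83: continuation. acc=(acc<<6)|0x03=0x3C3, pending=1
Byte[3]=AA: continuation. acc=(acc<<6)|0x2A=0xF0EA, pending=0
Byte[4]=CC: 2-byte lead. pending=1, acc=0xC
Byte[5]=8B: continuation. acc=(acc<<6)|0x0B=0x30B, pending=0
Byte[6]=F0: 4-byte lead. pending=3, acc=0x0

Answer: 3 0x0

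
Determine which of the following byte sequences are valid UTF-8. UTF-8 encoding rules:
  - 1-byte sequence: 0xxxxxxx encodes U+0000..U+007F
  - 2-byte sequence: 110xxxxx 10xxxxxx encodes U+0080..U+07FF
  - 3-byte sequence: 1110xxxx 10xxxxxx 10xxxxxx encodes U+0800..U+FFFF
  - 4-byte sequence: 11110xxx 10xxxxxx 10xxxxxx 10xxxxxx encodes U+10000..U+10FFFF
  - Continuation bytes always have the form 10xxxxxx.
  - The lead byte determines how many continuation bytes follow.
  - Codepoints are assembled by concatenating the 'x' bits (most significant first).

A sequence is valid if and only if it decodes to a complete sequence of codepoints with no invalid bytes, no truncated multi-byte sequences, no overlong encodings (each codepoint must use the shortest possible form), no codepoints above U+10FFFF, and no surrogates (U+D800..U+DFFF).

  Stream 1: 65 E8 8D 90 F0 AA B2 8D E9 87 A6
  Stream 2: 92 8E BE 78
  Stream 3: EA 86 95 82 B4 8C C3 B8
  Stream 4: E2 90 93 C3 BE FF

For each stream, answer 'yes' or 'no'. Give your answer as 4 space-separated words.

Stream 1: decodes cleanly. VALID
Stream 2: error at byte offset 0. INVALID
Stream 3: error at byte offset 3. INVALID
Stream 4: error at byte offset 5. INVALID

Answer: yes no no no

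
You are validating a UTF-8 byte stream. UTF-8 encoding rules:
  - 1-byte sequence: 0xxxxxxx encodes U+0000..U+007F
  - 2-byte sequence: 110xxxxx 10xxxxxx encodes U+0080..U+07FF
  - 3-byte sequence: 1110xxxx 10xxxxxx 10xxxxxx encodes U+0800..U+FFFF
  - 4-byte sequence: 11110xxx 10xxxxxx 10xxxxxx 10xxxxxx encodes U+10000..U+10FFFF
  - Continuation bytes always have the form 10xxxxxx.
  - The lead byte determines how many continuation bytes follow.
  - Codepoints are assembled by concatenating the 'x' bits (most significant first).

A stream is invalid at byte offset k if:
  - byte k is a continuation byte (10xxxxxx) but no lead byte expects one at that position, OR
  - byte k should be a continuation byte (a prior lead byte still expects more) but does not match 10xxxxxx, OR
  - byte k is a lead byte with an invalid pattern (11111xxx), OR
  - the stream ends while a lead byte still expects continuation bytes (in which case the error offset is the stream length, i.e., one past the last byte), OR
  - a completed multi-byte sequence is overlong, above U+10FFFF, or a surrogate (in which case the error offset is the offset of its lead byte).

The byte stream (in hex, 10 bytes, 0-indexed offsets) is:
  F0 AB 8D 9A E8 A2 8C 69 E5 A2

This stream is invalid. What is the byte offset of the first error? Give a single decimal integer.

Byte[0]=F0: 4-byte lead, need 3 cont bytes. acc=0x0
Byte[1]=AB: continuation. acc=(acc<<6)|0x2B=0x2B
Byte[2]=8D: continuation. acc=(acc<<6)|0x0D=0xACD
Byte[3]=9A: continuation. acc=(acc<<6)|0x1A=0x2B35A
Completed: cp=U+2B35A (starts at byte 0)
Byte[4]=E8: 3-byte lead, need 2 cont bytes. acc=0x8
Byte[5]=A2: continuation. acc=(acc<<6)|0x22=0x222
Byte[6]=8C: continuation. acc=(acc<<6)|0x0C=0x888C
Completed: cp=U+888C (starts at byte 4)
Byte[7]=69: 1-byte ASCII. cp=U+0069
Byte[8]=E5: 3-byte lead, need 2 cont bytes. acc=0x5
Byte[9]=A2: continuation. acc=(acc<<6)|0x22=0x162
Byte[10]: stream ended, expected continuation. INVALID

Answer: 10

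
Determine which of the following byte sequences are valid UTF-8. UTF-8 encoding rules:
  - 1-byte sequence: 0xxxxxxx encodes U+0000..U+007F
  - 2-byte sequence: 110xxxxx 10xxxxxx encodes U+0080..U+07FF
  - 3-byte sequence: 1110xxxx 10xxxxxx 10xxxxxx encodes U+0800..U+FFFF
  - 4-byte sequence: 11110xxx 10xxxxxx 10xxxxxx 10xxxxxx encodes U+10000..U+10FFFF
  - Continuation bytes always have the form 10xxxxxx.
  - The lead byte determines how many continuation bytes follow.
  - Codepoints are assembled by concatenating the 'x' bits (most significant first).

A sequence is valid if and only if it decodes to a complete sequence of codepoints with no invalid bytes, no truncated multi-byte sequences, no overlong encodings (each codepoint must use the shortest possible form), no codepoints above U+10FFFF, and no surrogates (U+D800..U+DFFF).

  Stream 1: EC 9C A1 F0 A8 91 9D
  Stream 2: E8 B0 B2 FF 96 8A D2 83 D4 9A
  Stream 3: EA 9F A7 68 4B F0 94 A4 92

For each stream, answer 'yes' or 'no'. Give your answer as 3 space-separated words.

Stream 1: decodes cleanly. VALID
Stream 2: error at byte offset 3. INVALID
Stream 3: decodes cleanly. VALID

Answer: yes no yes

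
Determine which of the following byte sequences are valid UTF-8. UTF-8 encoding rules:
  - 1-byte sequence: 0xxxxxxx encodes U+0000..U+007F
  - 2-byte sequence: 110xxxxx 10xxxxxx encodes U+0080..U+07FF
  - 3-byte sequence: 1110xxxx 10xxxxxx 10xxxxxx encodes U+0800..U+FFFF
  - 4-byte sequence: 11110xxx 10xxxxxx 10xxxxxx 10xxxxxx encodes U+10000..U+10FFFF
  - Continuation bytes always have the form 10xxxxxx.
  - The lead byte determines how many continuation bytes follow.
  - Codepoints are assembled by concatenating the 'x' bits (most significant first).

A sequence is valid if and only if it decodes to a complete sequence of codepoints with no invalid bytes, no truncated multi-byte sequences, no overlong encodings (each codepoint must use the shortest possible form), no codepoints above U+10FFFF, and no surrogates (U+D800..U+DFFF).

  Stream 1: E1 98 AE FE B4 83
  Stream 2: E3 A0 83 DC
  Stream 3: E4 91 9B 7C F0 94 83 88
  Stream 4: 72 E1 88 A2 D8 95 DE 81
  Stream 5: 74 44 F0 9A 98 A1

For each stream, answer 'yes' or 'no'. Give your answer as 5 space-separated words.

Stream 1: error at byte offset 3. INVALID
Stream 2: error at byte offset 4. INVALID
Stream 3: decodes cleanly. VALID
Stream 4: decodes cleanly. VALID
Stream 5: decodes cleanly. VALID

Answer: no no yes yes yes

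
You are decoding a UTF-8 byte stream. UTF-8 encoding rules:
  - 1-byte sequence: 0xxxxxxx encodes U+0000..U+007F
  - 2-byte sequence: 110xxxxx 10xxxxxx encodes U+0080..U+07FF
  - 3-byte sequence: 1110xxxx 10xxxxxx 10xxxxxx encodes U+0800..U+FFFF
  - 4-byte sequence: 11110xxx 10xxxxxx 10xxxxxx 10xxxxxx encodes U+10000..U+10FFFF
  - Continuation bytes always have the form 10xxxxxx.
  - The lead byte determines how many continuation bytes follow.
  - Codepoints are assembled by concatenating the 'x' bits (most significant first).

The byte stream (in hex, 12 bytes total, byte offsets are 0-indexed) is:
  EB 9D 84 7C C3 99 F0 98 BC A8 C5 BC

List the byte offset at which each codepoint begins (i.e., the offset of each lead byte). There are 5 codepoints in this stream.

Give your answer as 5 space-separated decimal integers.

Byte[0]=EB: 3-byte lead, need 2 cont bytes. acc=0xB
Byte[1]=9D: continuation. acc=(acc<<6)|0x1D=0x2DD
Byte[2]=84: continuation. acc=(acc<<6)|0x04=0xB744
Completed: cp=U+B744 (starts at byte 0)
Byte[3]=7C: 1-byte ASCII. cp=U+007C
Byte[4]=C3: 2-byte lead, need 1 cont bytes. acc=0x3
Byte[5]=99: continuation. acc=(acc<<6)|0x19=0xD9
Completed: cp=U+00D9 (starts at byte 4)
Byte[6]=F0: 4-byte lead, need 3 cont bytes. acc=0x0
Byte[7]=98: continuation. acc=(acc<<6)|0x18=0x18
Byte[8]=BC: continuation. acc=(acc<<6)|0x3C=0x63C
Byte[9]=A8: continuation. acc=(acc<<6)|0x28=0x18F28
Completed: cp=U+18F28 (starts at byte 6)
Byte[10]=C5: 2-byte lead, need 1 cont bytes. acc=0x5
Byte[11]=BC: continuation. acc=(acc<<6)|0x3C=0x17C
Completed: cp=U+017C (starts at byte 10)

Answer: 0 3 4 6 10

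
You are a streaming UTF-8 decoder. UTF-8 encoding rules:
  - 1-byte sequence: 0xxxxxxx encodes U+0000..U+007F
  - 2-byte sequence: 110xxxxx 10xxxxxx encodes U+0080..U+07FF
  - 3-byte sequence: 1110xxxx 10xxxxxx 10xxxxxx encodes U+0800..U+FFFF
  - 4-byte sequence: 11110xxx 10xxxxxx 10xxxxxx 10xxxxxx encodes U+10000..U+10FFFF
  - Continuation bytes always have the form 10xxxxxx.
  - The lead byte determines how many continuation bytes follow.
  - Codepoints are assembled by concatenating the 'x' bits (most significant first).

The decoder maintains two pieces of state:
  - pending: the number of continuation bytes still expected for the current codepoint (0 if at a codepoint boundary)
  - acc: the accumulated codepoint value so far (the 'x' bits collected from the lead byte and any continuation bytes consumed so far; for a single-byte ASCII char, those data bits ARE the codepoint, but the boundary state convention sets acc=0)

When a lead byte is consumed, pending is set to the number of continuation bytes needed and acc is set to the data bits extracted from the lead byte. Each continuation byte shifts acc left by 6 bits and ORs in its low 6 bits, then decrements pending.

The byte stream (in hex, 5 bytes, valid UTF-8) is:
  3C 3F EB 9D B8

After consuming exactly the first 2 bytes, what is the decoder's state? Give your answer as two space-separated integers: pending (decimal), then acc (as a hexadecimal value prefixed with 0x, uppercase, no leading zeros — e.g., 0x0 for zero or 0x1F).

Answer: 0 0x0

Derivation:
Byte[0]=3C: 1-byte. pending=0, acc=0x0
Byte[1]=3F: 1-byte. pending=0, acc=0x0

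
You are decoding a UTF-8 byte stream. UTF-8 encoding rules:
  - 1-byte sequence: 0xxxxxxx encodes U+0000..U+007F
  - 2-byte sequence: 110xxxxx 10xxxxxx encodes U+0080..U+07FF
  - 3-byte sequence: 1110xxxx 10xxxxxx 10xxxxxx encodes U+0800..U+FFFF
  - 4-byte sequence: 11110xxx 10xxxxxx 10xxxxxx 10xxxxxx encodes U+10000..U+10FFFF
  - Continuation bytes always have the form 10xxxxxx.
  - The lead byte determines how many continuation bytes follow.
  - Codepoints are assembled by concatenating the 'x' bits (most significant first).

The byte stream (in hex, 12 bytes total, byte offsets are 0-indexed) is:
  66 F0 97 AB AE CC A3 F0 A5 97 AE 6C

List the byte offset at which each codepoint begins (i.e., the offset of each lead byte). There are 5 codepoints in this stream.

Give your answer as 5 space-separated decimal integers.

Byte[0]=66: 1-byte ASCII. cp=U+0066
Byte[1]=F0: 4-byte lead, need 3 cont bytes. acc=0x0
Byte[2]=97: continuation. acc=(acc<<6)|0x17=0x17
Byte[3]=AB: continuation. acc=(acc<<6)|0x2B=0x5EB
Byte[4]=AE: continuation. acc=(acc<<6)|0x2E=0x17AEE
Completed: cp=U+17AEE (starts at byte 1)
Byte[5]=CC: 2-byte lead, need 1 cont bytes. acc=0xC
Byte[6]=A3: continuation. acc=(acc<<6)|0x23=0x323
Completed: cp=U+0323 (starts at byte 5)
Byte[7]=F0: 4-byte lead, need 3 cont bytes. acc=0x0
Byte[8]=A5: continuation. acc=(acc<<6)|0x25=0x25
Byte[9]=97: continuation. acc=(acc<<6)|0x17=0x957
Byte[10]=AE: continuation. acc=(acc<<6)|0x2E=0x255EE
Completed: cp=U+255EE (starts at byte 7)
Byte[11]=6C: 1-byte ASCII. cp=U+006C

Answer: 0 1 5 7 11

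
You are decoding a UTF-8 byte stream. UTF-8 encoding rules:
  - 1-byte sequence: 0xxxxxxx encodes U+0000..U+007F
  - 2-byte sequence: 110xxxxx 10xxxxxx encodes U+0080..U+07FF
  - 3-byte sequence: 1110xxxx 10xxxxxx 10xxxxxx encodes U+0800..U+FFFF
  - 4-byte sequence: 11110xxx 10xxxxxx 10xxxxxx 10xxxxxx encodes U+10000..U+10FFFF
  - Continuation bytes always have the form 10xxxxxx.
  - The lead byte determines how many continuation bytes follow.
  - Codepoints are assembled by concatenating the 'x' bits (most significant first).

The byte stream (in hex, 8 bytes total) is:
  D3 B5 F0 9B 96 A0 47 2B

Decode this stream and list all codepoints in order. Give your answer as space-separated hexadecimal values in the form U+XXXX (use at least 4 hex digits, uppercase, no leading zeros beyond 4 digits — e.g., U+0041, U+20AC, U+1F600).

Answer: U+04F5 U+1B5A0 U+0047 U+002B

Derivation:
Byte[0]=D3: 2-byte lead, need 1 cont bytes. acc=0x13
Byte[1]=B5: continuation. acc=(acc<<6)|0x35=0x4F5
Completed: cp=U+04F5 (starts at byte 0)
Byte[2]=F0: 4-byte lead, need 3 cont bytes. acc=0x0
Byte[3]=9B: continuation. acc=(acc<<6)|0x1B=0x1B
Byte[4]=96: continuation. acc=(acc<<6)|0x16=0x6D6
Byte[5]=A0: continuation. acc=(acc<<6)|0x20=0x1B5A0
Completed: cp=U+1B5A0 (starts at byte 2)
Byte[6]=47: 1-byte ASCII. cp=U+0047
Byte[7]=2B: 1-byte ASCII. cp=U+002B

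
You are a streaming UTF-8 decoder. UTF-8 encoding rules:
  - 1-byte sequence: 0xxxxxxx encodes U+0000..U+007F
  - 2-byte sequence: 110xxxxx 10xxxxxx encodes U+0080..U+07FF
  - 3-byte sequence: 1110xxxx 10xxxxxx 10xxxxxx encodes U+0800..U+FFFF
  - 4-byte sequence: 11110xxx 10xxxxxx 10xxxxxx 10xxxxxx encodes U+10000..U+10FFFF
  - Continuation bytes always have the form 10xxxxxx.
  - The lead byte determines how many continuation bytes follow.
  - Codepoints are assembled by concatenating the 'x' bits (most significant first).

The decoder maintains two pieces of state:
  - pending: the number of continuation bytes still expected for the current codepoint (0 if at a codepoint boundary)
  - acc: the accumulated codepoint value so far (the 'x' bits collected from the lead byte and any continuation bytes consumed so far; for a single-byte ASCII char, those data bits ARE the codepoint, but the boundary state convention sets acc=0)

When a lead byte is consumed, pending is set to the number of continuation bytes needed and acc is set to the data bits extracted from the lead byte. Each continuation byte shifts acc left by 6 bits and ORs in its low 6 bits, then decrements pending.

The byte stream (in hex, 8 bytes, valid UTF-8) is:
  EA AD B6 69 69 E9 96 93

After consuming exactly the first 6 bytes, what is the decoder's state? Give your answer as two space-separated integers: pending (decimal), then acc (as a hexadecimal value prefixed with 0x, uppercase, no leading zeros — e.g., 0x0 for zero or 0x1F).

Byte[0]=EA: 3-byte lead. pending=2, acc=0xA
Byte[1]=AD: continuation. acc=(acc<<6)|0x2D=0x2AD, pending=1
Byte[2]=B6: continuation. acc=(acc<<6)|0x36=0xAB76, pending=0
Byte[3]=69: 1-byte. pending=0, acc=0x0
Byte[4]=69: 1-byte. pending=0, acc=0x0
Byte[5]=E9: 3-byte lead. pending=2, acc=0x9

Answer: 2 0x9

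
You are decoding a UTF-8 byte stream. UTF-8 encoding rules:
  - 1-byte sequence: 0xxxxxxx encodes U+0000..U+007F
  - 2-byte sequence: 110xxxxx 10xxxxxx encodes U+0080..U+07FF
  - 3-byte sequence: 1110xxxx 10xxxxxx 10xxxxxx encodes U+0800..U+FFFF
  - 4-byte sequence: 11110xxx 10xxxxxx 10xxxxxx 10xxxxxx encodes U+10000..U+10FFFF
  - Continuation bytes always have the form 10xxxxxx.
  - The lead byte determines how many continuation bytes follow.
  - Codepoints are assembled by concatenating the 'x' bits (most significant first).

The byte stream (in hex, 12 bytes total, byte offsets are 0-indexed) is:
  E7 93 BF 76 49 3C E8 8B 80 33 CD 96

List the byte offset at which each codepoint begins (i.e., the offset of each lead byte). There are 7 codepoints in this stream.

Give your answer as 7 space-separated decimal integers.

Answer: 0 3 4 5 6 9 10

Derivation:
Byte[0]=E7: 3-byte lead, need 2 cont bytes. acc=0x7
Byte[1]=93: continuation. acc=(acc<<6)|0x13=0x1D3
Byte[2]=BF: continuation. acc=(acc<<6)|0x3F=0x74FF
Completed: cp=U+74FF (starts at byte 0)
Byte[3]=76: 1-byte ASCII. cp=U+0076
Byte[4]=49: 1-byte ASCII. cp=U+0049
Byte[5]=3C: 1-byte ASCII. cp=U+003C
Byte[6]=E8: 3-byte lead, need 2 cont bytes. acc=0x8
Byte[7]=8B: continuation. acc=(acc<<6)|0x0B=0x20B
Byte[8]=80: continuation. acc=(acc<<6)|0x00=0x82C0
Completed: cp=U+82C0 (starts at byte 6)
Byte[9]=33: 1-byte ASCII. cp=U+0033
Byte[10]=CD: 2-byte lead, need 1 cont bytes. acc=0xD
Byte[11]=96: continuation. acc=(acc<<6)|0x16=0x356
Completed: cp=U+0356 (starts at byte 10)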